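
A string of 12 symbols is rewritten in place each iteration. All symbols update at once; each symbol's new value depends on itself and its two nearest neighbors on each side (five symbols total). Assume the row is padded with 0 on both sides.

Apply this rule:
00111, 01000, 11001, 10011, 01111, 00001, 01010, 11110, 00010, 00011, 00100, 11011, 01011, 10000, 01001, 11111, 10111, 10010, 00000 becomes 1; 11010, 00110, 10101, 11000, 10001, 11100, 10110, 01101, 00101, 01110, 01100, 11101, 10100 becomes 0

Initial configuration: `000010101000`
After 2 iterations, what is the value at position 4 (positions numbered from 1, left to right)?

iteration 1: 111101010111
iteration 2: 111000101100
position 4 holds 0

0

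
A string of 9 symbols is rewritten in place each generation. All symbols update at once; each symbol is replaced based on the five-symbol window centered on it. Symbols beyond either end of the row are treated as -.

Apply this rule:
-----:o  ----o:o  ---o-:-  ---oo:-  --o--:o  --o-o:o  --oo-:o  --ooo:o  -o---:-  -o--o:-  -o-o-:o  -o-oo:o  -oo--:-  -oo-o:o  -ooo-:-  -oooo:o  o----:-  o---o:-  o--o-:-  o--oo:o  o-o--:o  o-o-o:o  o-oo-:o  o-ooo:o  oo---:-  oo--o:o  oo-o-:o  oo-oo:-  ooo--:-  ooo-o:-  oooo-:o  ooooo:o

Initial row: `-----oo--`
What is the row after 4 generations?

oooo-o---
ooo-oo--o
o---o-o-o
o---ooooo

o---ooooo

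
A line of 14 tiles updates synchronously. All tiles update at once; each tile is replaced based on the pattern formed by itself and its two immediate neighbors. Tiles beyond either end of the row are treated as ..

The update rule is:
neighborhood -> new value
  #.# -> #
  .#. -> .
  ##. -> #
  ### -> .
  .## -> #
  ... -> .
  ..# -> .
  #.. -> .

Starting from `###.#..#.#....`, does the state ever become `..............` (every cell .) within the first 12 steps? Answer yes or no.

yes

#.##....#.....
.###..........
.#.#..........
..#...........
..............
all cells are . at step 5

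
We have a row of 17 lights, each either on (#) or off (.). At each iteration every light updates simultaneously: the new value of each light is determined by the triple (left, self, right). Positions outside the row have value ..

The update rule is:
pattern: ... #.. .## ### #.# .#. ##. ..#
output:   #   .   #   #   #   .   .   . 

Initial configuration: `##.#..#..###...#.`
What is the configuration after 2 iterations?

.#..####.#.....##

#.#......##..#...
.#..####.#.....##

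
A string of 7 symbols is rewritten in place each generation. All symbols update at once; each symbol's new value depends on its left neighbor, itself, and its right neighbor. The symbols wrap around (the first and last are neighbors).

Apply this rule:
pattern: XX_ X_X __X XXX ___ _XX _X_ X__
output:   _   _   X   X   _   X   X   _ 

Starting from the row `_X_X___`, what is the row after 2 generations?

X__X__X

generation 1: XX_X___
generation 2: X__X__X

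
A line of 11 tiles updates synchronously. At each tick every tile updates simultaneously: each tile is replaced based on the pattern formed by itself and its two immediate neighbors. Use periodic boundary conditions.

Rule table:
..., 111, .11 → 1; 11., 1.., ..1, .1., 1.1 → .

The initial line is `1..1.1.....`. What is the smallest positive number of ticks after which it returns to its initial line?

tick 1: .......111.
tick 2: 111111.11..
tick 3: 11111..1...
tick 4: 1111.....1.
tick 5: 111..111...
tick 6: 11...11..1.
tick 7: 1..1.1.....

7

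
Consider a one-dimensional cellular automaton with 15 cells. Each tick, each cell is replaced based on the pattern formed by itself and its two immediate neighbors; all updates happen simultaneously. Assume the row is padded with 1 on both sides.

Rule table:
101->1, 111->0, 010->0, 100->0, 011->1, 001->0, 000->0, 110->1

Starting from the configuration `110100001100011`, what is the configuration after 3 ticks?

001000001100001

011000001100010
111000001100001
001000001100001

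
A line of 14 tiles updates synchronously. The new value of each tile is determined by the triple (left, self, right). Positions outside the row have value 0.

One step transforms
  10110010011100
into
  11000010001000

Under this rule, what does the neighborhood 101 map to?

1

At position 1 the neighborhood is 101; the next row has 1 there.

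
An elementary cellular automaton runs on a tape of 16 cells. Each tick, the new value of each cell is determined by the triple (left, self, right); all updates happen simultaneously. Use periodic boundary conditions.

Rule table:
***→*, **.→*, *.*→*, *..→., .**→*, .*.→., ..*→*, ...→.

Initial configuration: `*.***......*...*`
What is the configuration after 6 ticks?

******...*******

*****.....*...**
*****....*...***
*****...*...****
*****..*...*****
*****.*...******
******...*******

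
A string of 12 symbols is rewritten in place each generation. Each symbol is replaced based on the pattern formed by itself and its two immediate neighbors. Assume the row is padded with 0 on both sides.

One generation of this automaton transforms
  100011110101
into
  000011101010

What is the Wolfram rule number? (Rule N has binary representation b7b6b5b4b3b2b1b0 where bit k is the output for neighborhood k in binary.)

168

position 5: 111 → 1  (bit 7 = 1)
position 7: 110 → 0  (bit 6 = 0)
position 8: 101 → 1  (bit 5 = 1)
position 1: 100 → 0  (bit 4 = 0)
position 4: 011 → 1  (bit 3 = 1)
position 0: 010 → 0  (bit 2 = 0)
position 3: 001 → 0  (bit 1 = 0)
position 2: 000 → 0  (bit 0 = 0)
bits b7..b0 = 10101000 = 168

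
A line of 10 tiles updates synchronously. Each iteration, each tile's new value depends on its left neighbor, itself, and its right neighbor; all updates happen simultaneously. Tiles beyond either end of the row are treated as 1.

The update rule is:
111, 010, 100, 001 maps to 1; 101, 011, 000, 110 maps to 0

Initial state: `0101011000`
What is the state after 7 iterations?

0001101101

0101000101
0101101100
0100000011
0110000101
0001001100
1011110011
0001101101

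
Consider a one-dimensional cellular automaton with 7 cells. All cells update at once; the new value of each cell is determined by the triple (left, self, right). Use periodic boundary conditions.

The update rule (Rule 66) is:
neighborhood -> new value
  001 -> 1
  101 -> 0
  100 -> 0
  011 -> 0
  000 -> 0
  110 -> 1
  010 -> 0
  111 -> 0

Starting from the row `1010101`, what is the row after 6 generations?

generation 1: 1000000
generation 2: 0000001
generation 3: 0000010
generation 4: 0000100
generation 5: 0001000
generation 6: 0010000

0010000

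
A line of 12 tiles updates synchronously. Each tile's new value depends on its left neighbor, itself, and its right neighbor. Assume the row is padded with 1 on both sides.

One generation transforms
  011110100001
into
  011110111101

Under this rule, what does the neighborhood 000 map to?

1

At position 8 the neighborhood is 000; the next row has 1 there.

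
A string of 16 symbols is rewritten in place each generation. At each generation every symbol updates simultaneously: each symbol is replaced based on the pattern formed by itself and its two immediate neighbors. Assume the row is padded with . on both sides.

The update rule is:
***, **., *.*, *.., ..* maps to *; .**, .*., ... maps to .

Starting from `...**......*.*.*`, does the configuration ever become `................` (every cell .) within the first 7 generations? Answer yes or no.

no

generation 1: ..*.**....*.*.*.
generation 2: .*.*.**..*.*.*.*
generation 3: *.*.*.***.*.*.*.
generation 4: .*.*.*.***.*.*.*
generation 5: *.*.*.*.***.*.*.
generation 6: .*.*.*.*.***.*.*
generation 7: *.*.*.*.*.***.*.
generation 7 is *.*.*.*.*.***.*., still not uniform .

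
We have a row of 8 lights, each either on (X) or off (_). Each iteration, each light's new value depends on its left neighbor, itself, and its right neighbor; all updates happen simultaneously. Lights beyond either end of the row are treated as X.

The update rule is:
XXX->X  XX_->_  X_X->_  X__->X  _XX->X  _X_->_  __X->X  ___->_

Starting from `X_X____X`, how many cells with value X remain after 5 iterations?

7

iteration 1: ___X__XX
iteration 2: X_X_XXXX
iteration 3: ____XXXX
iteration 4: X__XXXXX
iteration 5: _XXXXXXX
count of X: 7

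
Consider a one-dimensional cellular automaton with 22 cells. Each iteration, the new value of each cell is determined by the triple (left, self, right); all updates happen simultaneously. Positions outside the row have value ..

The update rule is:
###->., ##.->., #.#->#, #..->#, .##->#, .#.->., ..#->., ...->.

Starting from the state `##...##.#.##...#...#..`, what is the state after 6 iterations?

#.#..#.#.##.#...#...#.
.#.#..#.##.#.#...#...#
..#.#..##.#.#.#...#...
...#.#.#.#.#.#.#...#..
....#.#.#.#.#.#.#...#.
.....#.#.#.#.#.#.#...#

.....#.#.#.#.#.#.#...#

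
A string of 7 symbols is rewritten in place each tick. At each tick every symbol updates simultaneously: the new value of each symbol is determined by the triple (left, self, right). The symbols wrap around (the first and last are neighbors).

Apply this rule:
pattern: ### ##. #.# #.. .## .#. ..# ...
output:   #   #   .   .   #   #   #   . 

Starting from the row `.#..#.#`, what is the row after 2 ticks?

.#.##.#
.#.##.#

.#.##.#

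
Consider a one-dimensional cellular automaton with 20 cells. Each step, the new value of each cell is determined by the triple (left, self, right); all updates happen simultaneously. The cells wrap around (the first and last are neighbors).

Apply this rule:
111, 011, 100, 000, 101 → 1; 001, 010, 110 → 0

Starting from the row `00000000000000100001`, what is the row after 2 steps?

step 1: 11111111111110011100
step 2: 11111111111101011010

11111111111101011010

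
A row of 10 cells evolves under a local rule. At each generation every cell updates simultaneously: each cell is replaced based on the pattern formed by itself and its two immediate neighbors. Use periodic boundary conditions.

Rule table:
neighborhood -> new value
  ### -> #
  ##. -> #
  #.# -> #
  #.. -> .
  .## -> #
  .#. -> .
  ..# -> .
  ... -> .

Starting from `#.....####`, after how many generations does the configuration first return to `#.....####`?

#.....####

1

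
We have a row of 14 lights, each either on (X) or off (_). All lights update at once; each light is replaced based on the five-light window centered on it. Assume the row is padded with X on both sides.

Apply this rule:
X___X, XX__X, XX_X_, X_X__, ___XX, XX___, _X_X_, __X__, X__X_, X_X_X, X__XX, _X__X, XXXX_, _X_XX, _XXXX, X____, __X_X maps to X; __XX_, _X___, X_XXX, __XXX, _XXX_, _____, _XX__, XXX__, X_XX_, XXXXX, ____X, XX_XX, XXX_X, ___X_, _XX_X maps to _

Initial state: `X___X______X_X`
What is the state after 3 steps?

step 1: _XX_X_X____XX_
step 2: ___XXXX_X_X___
step 3: XXX_XX_XXXX_XX

XXX_XX_XXXX_XX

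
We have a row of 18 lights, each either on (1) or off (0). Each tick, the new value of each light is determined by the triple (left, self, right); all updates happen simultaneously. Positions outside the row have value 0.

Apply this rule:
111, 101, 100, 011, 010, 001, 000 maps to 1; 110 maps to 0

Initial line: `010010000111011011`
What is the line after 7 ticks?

tick 1: 111111111110110110
tick 2: 111111111101101101
tick 3: 111111111011011011
tick 4: 111111110110110110
tick 5: 111111101101101101
tick 6: 111111011011011011
tick 7: 111110110110110110

111110110110110110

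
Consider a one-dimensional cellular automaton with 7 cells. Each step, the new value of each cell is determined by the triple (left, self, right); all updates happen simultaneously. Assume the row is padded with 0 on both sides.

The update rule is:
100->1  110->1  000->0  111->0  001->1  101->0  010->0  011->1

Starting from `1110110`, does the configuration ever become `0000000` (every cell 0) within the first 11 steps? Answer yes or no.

1010111
0000101
0001000
0010100
0100010
1010101
0000000
all cells are 0 at step 7

yes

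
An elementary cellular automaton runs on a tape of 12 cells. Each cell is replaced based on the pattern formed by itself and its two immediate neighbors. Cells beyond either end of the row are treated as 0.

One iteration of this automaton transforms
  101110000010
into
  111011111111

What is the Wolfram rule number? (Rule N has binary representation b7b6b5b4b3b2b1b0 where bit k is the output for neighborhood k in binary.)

position 3: 111 → 0  (bit 7 = 0)
position 4: 110 → 1  (bit 6 = 1)
position 1: 101 → 1  (bit 5 = 1)
position 5: 100 → 1  (bit 4 = 1)
position 2: 011 → 1  (bit 3 = 1)
position 0: 010 → 1  (bit 2 = 1)
position 9: 001 → 1  (bit 1 = 1)
position 6: 000 → 1  (bit 0 = 1)
bits b7..b0 = 01111111 = 127

127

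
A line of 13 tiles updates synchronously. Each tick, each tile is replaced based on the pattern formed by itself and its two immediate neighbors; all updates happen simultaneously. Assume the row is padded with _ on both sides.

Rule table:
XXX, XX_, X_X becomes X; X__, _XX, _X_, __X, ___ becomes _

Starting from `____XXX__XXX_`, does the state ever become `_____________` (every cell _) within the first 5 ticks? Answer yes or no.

_____XX___XX_
______X____X_
_____________
all cells are _ at tick 3

yes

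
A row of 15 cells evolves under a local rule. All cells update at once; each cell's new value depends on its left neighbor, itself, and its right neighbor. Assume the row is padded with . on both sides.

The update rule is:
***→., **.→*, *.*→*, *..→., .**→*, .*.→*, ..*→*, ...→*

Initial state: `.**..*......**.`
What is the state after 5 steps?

*****....*.***.

***.**.*******.
*.******.....*.
***....*.*****.
*.*.******...*.
*****....*.***.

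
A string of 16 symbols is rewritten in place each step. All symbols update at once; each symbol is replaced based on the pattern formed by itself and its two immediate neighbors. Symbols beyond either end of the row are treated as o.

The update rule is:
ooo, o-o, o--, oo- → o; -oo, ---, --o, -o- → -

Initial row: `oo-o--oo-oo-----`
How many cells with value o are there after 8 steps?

13

ooo-o--oo-oo----
oooo-o--oo-oo---
ooooo-o--oo-oo--
oooooo-o--oo-oo-
ooooooo-o--oo-oo
oooooooo-o--oo-o
ooooooooo-o--oo-
oooooooooo-o--oo
count of o: 13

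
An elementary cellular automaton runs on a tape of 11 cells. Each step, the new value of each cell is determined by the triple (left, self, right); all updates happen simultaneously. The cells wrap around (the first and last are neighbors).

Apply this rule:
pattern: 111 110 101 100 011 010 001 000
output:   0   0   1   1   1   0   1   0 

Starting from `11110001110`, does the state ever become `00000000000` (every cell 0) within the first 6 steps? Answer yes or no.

no

step 1: 10001011001
step 2: 01010110111
step 3: 10101101100
step 4: 01011011011
step 5: 10110110110
step 6: 01101101101
step 6 is 01101101101, still not uniform 0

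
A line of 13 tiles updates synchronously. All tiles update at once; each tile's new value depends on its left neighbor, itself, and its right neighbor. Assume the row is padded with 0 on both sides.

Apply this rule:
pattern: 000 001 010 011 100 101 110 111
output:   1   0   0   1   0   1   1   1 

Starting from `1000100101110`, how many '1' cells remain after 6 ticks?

0010000011110
1000111011110
0010111111110
1001111111110
0001111111110
1101111111110
count of 1: 11

11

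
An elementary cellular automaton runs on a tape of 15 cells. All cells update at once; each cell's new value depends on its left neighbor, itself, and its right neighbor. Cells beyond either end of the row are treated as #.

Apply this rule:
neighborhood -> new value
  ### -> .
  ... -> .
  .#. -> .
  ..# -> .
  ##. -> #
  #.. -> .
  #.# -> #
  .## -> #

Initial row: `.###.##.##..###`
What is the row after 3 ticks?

##.#...........

##.#######..#..
.###.....#.....
##.#...........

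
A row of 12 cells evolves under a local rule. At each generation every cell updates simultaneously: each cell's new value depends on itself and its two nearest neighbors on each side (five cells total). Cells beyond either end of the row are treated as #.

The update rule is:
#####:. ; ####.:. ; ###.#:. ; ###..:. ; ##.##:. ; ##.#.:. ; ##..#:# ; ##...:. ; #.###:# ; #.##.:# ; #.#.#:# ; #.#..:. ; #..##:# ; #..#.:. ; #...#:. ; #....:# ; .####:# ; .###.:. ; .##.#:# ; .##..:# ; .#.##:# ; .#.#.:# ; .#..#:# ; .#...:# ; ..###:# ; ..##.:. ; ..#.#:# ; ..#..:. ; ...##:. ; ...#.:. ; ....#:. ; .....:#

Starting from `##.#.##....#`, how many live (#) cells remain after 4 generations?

generation 1: ...####.#..#
generation 2: ...##....###
generation 3: ....#.#..##.
generation 4: .#..##.##.#.
count of #: 6

6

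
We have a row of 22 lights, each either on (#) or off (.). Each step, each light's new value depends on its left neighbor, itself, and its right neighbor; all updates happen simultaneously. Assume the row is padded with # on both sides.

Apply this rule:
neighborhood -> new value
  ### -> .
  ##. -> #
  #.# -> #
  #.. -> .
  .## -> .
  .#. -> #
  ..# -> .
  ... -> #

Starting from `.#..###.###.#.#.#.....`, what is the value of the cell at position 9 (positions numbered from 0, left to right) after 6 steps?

#

##....##..#######.###.
.#.##..#........##..##
###.#..#.######..#....
..###..##.....#..#.##.
....#...#.###.#..##.##
.##.#.#.##..###...##..
position 9 holds #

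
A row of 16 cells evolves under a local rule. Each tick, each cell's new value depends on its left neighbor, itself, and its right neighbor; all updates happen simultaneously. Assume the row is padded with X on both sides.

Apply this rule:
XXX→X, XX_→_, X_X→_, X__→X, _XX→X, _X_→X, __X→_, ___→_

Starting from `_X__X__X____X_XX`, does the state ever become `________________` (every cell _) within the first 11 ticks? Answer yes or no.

no

tick 1: _XX_XX_XX___X_XX
tick 2: _X__X__X_X__X_XX
tick 3: _XX_XX_X_XX_X_XX
tick 4: _X__X__X_X__X_XX  (repeats tick 2; period 2)
tick 11: _XX_XX_X_XX_X_XX
tick 11 is _XX_XX_X_XX_X_XX, still not uniform _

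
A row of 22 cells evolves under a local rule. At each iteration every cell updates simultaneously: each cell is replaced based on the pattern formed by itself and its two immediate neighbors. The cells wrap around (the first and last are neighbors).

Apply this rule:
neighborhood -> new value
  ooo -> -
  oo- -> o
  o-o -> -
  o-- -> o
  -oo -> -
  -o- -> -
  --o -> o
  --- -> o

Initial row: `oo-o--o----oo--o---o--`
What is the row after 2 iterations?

--oo-o----o---o---o--o

iteration 1: -o--oo-oooo-ooo-ooo-oo
iteration 2: --oo-o----o---o---o--o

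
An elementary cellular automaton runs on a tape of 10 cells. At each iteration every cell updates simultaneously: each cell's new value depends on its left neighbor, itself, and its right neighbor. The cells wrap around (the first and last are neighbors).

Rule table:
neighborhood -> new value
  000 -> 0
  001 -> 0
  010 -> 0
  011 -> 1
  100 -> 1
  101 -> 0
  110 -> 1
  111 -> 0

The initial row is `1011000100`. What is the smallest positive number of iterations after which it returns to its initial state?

0011100010
0010110001
1000111000
0100101100
0010001110
0001001011
1000100011
1100010010
1110001000
1011000100

10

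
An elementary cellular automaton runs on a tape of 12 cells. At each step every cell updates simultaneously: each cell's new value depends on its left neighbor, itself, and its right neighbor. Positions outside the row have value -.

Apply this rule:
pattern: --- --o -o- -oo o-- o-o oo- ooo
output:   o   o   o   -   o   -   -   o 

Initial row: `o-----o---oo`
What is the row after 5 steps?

oooooooooo--
-oooooooo-oo
o-oooooo----
o--oooo-oooo
ooo-oo---oo-

ooo-oo---oo-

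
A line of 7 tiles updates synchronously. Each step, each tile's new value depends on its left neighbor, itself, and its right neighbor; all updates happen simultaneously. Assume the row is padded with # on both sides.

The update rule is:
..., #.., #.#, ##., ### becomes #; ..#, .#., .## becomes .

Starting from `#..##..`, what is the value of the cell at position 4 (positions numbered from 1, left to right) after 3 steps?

#

##..##.
###..##
####..#
position 4 holds #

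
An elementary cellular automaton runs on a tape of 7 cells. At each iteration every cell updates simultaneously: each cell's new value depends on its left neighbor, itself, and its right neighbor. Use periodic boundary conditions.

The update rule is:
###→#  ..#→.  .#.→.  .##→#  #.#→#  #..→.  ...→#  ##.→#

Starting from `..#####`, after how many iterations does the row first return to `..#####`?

1

iteration 1: ..#####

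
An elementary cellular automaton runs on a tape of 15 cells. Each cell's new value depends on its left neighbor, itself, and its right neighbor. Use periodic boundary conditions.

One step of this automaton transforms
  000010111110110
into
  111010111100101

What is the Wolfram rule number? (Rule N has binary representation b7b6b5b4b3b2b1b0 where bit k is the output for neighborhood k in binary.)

157

position 7: 111 → 1  (bit 7 = 1)
position 10: 110 → 0  (bit 6 = 0)
position 5: 101 → 0  (bit 5 = 0)
position 14: 100 → 1  (bit 4 = 1)
position 6: 011 → 1  (bit 3 = 1)
position 4: 010 → 1  (bit 2 = 1)
position 3: 001 → 0  (bit 1 = 0)
position 0: 000 → 1  (bit 0 = 1)
bits b7..b0 = 10011101 = 157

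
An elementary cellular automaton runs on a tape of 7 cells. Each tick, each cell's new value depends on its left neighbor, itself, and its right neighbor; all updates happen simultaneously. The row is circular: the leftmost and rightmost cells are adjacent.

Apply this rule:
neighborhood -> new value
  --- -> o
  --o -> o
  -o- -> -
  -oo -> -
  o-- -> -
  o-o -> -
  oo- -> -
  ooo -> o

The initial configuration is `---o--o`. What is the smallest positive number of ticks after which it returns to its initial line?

14

-oo--o-
o---o--
--oo--o
-o---o-
o--oo--
--o---o
-o--oo-
o--o---
--o--oo
-o--o--
o--o--o
--o--o-
oo--o--
---o--o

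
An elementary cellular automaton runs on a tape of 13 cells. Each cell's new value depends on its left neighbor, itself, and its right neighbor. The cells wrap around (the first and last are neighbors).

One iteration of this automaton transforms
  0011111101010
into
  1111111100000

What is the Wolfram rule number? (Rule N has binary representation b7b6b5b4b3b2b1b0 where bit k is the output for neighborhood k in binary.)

203

position 3: 111 → 1  (bit 7 = 1)
position 7: 110 → 1  (bit 6 = 1)
position 8: 101 → 0  (bit 5 = 0)
position 12: 100 → 0  (bit 4 = 0)
position 2: 011 → 1  (bit 3 = 1)
position 9: 010 → 0  (bit 2 = 0)
position 1: 001 → 1  (bit 1 = 1)
position 0: 000 → 1  (bit 0 = 1)
bits b7..b0 = 11001011 = 203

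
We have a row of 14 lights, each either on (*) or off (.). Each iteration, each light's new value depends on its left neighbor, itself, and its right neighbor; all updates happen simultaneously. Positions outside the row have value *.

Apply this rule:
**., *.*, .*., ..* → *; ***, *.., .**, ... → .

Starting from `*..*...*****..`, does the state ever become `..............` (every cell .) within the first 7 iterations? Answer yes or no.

*.**..*....*.*
**.*.**...***.
.****.*..*..**
*...***.**.*..
*..*..**.***.*
*.**.*.**..**.
**.****.*.*.**
iteration 7 is **.****.*.*.**, still not uniform .

no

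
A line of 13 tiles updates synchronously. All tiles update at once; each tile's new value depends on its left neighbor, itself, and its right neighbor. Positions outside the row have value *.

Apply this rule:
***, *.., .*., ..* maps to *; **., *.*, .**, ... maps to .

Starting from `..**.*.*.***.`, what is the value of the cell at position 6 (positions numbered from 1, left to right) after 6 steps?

.

**...*.*..*..
*.*.**.******
..*.....*****
****...*.****
***.*.**..***
**..*...**.**
position 6 holds .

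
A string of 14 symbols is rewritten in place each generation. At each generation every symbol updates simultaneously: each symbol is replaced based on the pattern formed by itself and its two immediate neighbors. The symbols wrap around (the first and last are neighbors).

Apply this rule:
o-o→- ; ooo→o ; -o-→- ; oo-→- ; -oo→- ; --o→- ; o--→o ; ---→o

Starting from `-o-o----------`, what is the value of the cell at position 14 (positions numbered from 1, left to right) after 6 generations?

-

generation 1: ----oooooooooo
generation 2: ooo--oooooooo-
generation 3: -o-o--oooooo--
generation 4: ----o--oooo-oo
generation 5: ooo--o--oo----
generation 6: -o-o--o---ooo-
position 14 holds -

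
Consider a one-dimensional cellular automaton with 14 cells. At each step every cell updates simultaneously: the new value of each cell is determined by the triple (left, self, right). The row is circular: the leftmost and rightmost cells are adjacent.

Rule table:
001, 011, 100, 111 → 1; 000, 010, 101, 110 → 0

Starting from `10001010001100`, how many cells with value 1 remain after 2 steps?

01010001011011
00001010010010
count of 1: 4

4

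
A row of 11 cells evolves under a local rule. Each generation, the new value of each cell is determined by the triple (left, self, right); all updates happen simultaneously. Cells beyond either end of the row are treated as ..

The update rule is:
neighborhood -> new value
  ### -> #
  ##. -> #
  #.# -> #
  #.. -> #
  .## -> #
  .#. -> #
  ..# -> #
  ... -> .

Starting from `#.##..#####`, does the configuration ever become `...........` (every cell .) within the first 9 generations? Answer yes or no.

no

generation 1: ###########
generation 2: ###########  (fixed point — unchanged through generation 9)
generation 9 is ###########, still not uniform .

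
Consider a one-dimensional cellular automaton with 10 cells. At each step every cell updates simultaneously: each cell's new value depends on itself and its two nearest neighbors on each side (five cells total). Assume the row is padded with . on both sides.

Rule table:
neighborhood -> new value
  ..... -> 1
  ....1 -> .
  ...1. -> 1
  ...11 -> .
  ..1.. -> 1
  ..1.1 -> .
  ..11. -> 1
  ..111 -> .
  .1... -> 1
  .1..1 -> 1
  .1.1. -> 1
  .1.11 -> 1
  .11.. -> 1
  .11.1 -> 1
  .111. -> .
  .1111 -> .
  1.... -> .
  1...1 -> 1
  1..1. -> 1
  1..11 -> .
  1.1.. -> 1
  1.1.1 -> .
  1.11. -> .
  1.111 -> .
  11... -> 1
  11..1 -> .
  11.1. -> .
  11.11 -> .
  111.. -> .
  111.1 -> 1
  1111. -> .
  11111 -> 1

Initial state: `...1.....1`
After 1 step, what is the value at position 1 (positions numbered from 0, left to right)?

step 1: 1.111.1.11
position 1 holds .

.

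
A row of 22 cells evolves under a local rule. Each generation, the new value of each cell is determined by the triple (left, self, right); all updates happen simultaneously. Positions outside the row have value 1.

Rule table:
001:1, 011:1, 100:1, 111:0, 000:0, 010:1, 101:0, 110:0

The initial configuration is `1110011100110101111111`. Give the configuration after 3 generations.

0001110011100101000000
1011001110011101100001
0010111001110001010011

0010111001110001010011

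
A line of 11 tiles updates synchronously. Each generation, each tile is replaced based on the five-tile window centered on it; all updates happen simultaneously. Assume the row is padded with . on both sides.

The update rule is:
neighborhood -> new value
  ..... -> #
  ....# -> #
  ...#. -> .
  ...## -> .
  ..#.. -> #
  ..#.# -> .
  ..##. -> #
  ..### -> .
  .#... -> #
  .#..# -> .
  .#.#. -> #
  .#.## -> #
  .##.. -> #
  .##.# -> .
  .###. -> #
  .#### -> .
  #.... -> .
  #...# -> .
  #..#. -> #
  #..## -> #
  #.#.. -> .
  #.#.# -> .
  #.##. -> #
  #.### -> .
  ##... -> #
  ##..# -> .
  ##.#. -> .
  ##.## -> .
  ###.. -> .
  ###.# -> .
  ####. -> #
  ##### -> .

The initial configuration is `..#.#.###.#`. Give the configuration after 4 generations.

#..#.#.#...
#.#.#.#.#.#
.#.#.#.#.#.
..#.#.#.#.#

..#.#.#.#.#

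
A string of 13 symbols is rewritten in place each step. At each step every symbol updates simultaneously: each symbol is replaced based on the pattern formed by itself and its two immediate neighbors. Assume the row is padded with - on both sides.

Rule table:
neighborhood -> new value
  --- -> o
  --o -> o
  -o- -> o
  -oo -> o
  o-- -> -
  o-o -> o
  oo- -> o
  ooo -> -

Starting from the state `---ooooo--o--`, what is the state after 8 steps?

o-ooooo--o-oo

oooo---o-oo-o
o--o-oooooooo
o-oooo------o
ooo--o-oooooo
o-o-oooo----o
ooooo--o-oooo
o---o-oooo--o
o-ooooo--o-oo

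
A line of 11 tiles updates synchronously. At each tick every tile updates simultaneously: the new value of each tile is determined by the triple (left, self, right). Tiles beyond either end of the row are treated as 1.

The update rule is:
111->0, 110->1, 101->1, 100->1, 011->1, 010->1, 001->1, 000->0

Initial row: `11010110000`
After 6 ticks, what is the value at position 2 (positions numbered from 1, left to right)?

01111111001
11000001111
01100011000
11110111101
00011100111
10110111100
position 2 holds 0

0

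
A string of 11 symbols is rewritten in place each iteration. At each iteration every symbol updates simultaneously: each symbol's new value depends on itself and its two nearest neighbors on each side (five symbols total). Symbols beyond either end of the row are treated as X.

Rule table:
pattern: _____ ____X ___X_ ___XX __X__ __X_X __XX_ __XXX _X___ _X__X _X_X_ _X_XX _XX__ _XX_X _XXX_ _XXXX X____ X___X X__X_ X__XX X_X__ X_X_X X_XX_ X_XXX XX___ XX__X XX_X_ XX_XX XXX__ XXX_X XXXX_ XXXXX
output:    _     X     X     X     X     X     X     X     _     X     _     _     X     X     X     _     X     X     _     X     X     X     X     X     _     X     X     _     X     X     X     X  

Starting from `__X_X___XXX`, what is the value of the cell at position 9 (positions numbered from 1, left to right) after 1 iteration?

iteration 1: X_X_X_XXX_X
position 9 holds X

X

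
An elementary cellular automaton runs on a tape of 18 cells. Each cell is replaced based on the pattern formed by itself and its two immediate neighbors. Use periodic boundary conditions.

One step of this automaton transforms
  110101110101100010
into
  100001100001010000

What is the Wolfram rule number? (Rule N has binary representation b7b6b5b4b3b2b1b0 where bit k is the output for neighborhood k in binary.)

152

position 6: 111 → 1  (bit 7 = 1)
position 1: 110 → 0  (bit 6 = 0)
position 2: 101 → 0  (bit 5 = 0)
position 13: 100 → 1  (bit 4 = 1)
position 0: 011 → 1  (bit 3 = 1)
position 3: 010 → 0  (bit 2 = 0)
position 15: 001 → 0  (bit 1 = 0)
position 14: 000 → 0  (bit 0 = 0)
bits b7..b0 = 10011000 = 152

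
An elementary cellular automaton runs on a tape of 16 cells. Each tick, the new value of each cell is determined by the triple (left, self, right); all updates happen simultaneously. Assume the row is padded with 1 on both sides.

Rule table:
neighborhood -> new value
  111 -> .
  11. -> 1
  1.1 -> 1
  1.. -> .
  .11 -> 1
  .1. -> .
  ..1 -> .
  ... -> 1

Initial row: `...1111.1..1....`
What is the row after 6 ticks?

1...111...111.1.

.1.1..11.....11.
1.1...11.111.111
11..1.1111.111..
.1...11..111.1..
1..1.11..1.11...
1...111...111.1.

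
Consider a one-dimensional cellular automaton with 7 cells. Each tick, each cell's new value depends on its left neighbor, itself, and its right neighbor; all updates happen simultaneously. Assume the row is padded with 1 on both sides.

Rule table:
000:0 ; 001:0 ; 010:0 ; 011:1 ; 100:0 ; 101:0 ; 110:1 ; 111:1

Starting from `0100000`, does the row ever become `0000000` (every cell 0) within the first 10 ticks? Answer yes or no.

0000000
all cells are 0 at tick 1

yes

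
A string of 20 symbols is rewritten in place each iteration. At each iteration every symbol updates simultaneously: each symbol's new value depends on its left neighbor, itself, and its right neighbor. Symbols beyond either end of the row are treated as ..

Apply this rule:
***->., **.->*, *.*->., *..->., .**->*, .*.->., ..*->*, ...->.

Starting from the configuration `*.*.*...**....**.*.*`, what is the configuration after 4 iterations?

iteration 1: .......***...***....
iteration 2: ......**.*..**.*....
iteration 3: .....***...***......
iteration 4: ....**.*..**.*......

....**.*..**.*......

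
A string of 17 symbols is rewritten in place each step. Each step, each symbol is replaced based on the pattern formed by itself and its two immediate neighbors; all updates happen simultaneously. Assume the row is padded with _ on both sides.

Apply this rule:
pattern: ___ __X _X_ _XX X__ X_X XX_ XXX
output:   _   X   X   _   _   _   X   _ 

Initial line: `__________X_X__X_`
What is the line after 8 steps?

__X_X_X_X_X_X__X_

_________XX_X_XX_
________X_X_X__X_
_______XX_X_X_XX_
______X_X_X_X__X_
_____XX_X_X_X_XX_
____X_X_X_X_X__X_
___XX_X_X_X_X_XX_
__X_X_X_X_X_X__X_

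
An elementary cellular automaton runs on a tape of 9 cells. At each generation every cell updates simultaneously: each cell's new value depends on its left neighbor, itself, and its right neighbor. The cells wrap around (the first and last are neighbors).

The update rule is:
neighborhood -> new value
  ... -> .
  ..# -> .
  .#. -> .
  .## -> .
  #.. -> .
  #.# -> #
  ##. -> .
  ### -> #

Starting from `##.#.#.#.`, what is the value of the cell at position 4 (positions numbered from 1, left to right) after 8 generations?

.

generation 1: ..#.#.#.#
generation 2: ...#.#.#.
generation 3: ....#.#..
generation 4: .....#...
generation 5: .........
generation 6: .........  (fixed point — unchanged through generation 8)
position 4 holds .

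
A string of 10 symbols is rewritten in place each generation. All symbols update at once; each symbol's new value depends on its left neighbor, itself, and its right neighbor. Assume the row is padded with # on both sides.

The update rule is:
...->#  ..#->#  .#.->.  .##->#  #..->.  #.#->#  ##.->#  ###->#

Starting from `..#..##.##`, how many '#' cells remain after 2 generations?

8

generation 1: .#..######
generation 2: #..#######
count of #: 8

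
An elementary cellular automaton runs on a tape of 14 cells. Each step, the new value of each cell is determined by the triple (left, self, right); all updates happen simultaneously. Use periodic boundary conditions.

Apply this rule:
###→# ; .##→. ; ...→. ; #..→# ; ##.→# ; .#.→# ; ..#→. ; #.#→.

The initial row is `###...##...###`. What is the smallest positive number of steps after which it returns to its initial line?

####...##...##
#####...##...#
######...##...
.######...##..
..######...##.
...######...##
#...######...#
##...######...
.##...######..
..##...######.
...##...######
#...##...#####
##...##...####
###...##...###

14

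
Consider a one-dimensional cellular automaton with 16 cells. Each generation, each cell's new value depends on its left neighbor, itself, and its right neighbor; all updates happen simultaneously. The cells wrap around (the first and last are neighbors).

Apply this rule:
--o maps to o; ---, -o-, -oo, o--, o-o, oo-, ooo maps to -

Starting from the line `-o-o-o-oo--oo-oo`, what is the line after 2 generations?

---------o------

generation 1: ----------o-----
generation 2: ---------o------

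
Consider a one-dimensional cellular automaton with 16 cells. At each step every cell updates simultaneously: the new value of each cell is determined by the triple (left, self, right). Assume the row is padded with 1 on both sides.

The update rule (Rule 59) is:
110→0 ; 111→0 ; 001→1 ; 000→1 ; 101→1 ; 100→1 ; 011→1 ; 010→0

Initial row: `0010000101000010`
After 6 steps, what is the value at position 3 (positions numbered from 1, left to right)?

1101111010111101
0011000101100011
1110111011011110
0001100110110001
1111011101101111
0000110011011000
position 3 holds 0

0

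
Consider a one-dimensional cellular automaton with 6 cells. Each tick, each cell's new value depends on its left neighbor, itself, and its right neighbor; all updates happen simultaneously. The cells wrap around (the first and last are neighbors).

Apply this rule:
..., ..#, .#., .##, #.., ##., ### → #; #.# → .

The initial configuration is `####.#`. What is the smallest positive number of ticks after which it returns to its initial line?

####.#

1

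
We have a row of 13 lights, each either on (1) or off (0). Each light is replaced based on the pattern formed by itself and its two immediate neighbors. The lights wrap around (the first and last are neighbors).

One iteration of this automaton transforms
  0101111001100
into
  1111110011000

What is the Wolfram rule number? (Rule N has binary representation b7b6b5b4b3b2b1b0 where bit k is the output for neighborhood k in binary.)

174

position 4: 111 → 1  (bit 7 = 1)
position 6: 110 → 0  (bit 6 = 0)
position 2: 101 → 1  (bit 5 = 1)
position 7: 100 → 0  (bit 4 = 0)
position 3: 011 → 1  (bit 3 = 1)
position 1: 010 → 1  (bit 2 = 1)
position 0: 001 → 1  (bit 1 = 1)
position 12: 000 → 0  (bit 0 = 0)
bits b7..b0 = 10101110 = 174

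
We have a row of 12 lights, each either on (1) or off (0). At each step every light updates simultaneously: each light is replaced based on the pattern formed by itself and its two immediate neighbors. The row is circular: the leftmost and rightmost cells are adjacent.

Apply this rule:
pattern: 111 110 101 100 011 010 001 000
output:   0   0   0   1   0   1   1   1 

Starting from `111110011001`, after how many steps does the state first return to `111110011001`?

000001100110
111110011001

2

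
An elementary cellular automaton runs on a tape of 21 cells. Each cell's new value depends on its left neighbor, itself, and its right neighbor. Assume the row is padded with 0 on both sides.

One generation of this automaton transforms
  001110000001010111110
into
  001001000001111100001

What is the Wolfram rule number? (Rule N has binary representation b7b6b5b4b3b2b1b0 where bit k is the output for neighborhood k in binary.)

position 3: 111 → 0  (bit 7 = 0)
position 4: 110 → 0  (bit 6 = 0)
position 12: 101 → 1  (bit 5 = 1)
position 5: 100 → 1  (bit 4 = 1)
position 2: 011 → 1  (bit 3 = 1)
position 11: 010 → 1  (bit 2 = 1)
position 1: 001 → 0  (bit 1 = 0)
position 0: 000 → 0  (bit 0 = 0)
bits b7..b0 = 00111100 = 60

60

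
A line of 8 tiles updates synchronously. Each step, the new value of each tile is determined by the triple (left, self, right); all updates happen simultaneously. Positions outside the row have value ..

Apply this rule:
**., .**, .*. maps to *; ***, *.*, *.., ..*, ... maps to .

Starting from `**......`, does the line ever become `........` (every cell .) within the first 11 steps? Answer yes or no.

no

**......  (fixed point — unchanged through step 11)
step 11 is **......, still not uniform .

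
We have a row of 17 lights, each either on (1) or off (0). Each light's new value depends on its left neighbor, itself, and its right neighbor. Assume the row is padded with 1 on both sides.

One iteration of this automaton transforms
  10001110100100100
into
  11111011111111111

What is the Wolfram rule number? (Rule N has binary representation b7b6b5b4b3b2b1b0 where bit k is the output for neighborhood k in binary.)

127

position 5: 111 → 0  (bit 7 = 0)
position 0: 110 → 1  (bit 6 = 1)
position 7: 101 → 1  (bit 5 = 1)
position 1: 100 → 1  (bit 4 = 1)
position 4: 011 → 1  (bit 3 = 1)
position 8: 010 → 1  (bit 2 = 1)
position 3: 001 → 1  (bit 1 = 1)
position 2: 000 → 1  (bit 0 = 1)
bits b7..b0 = 01111111 = 127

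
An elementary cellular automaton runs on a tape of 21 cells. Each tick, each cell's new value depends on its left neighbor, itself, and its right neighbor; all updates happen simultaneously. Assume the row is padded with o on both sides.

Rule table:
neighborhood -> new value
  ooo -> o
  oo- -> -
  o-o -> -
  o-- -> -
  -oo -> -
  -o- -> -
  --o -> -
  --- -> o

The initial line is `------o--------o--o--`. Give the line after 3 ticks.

----------oo----ooo--

tick 1: -oooo---oooooo-------
tick 2: --oo--o--oooo--ooooo-
tick 3: ----------oo----ooo--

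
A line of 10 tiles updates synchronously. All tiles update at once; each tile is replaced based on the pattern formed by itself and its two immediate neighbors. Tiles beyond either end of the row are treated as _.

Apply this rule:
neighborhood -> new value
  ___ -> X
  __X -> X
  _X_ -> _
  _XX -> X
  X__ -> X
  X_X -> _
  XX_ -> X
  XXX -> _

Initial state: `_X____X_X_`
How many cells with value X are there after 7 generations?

5

X_XXXX___X
__X__XXXX_
XX_XXX__XX
XX_X_XXXXX
XX___X___X
XXXXX_XXX_
X___X_X_XX
count of X: 5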